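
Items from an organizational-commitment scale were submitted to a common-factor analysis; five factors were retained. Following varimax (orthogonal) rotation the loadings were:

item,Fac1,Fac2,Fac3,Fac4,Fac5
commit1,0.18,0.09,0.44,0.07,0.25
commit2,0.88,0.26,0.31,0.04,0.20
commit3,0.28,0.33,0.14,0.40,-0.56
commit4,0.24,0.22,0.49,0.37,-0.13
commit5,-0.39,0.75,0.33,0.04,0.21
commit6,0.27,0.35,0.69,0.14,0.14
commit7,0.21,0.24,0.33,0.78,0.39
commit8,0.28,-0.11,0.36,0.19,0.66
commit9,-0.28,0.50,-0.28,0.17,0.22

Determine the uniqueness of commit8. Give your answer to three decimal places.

0.308

h² = 0.28² + (-0.11)² + 0.36² + 0.19² + 0.66² = 0.0784 + 0.0121 + 0.1296 + 0.0361 + 0.4356 = 0.6918
Uniqueness u² = 1 − h² = 1 − 0.6918 = 0.3082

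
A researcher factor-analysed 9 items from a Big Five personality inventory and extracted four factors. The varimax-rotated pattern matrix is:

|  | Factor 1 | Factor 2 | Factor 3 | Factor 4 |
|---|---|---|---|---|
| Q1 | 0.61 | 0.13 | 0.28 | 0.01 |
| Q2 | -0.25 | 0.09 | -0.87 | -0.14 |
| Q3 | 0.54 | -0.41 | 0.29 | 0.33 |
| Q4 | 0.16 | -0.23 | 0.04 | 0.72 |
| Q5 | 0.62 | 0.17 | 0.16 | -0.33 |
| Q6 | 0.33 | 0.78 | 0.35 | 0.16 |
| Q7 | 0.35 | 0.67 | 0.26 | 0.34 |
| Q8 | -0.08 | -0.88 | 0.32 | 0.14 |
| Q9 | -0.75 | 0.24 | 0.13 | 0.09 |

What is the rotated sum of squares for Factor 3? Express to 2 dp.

SS loadings for Factor 3 = 0.28² + (-0.87)² + 0.29² + 0.04² + 0.16² + 0.35² + 0.26² + 0.32² + 0.13² = 0.0784 + 0.7569 + 0.0841 + 0.0016 + 0.0256 + 0.1225 + 0.0676 + 0.1024 + 0.0169 = 1.2560

1.26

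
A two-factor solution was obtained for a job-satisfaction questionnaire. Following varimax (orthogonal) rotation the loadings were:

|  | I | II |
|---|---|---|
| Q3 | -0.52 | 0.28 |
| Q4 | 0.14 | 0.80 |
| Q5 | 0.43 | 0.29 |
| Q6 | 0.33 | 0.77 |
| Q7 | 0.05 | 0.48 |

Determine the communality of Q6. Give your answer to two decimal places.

0.70

h² = 0.33² + 0.77² = 0.1089 + 0.5929 = 0.7018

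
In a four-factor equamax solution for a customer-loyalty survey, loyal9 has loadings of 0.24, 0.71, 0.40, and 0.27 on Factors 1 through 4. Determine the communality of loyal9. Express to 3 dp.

0.795

h² = 0.24² + 0.71² + 0.40² + 0.27² = 0.0576 + 0.5041 + 0.1600 + 0.0729 = 0.7946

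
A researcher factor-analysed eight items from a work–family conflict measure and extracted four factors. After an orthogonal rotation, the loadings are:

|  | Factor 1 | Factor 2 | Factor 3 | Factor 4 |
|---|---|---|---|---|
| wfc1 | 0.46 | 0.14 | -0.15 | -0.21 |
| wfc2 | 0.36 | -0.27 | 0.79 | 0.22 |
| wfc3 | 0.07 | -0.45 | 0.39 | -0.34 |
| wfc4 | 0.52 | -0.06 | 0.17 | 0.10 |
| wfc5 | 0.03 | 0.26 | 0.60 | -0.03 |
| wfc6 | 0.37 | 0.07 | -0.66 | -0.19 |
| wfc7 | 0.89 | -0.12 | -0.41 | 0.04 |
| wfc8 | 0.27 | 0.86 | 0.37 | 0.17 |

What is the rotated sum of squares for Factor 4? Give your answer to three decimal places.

SS loadings for Factor 4 = (-0.21)² + 0.22² + (-0.34)² + 0.10² + (-0.03)² + (-0.19)² + 0.04² + 0.17² = 0.0441 + 0.0484 + 0.1156 + 0.0100 + 0.0009 + 0.0361 + 0.0016 + 0.0289 = 0.2856

0.286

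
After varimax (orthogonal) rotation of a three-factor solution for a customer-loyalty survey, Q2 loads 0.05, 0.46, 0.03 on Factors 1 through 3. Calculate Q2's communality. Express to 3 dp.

h² = 0.05² + 0.46² + 0.03² = 0.0025 + 0.2116 + 0.0009 = 0.2150

0.215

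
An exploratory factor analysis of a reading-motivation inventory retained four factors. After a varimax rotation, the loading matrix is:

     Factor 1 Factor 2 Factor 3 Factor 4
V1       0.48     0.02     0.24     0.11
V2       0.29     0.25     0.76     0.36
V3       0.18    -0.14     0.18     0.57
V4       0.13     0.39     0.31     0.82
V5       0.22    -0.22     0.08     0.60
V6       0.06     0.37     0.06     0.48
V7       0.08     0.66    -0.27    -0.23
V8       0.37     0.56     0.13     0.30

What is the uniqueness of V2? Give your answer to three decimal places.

h² = 0.29² + 0.25² + 0.76² + 0.36² = 0.0841 + 0.0625 + 0.5776 + 0.1296 = 0.8538
Uniqueness u² = 1 − h² = 1 − 0.8538 = 0.1462

0.146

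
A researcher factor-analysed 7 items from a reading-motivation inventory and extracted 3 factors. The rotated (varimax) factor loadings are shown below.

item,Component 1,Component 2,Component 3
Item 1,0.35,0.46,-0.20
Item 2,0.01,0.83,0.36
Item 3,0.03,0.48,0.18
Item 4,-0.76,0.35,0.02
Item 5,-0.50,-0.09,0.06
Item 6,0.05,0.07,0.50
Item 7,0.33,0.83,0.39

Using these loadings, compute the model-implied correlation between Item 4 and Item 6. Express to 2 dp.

-0.00

r̂ = Σ λ_i·λ_j across factors = (-0.76)(0.05) + (0.35)(0.07) + (0.02)(0.50)
  = -0.0380 +0.0245 +0.0100 = -0.0035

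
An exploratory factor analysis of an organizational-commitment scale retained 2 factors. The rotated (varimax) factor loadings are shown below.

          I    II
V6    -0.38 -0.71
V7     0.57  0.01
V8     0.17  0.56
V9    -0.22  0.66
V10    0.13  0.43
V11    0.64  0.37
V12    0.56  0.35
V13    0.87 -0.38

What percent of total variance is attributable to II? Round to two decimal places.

SS loadings for II = (-0.71)² + 0.01² + 0.56² + 0.66² + 0.43² + 0.37² + 0.35² + (-0.38)² = 1.8421
With 8 standardized items, total variance = 8. Proportion = 1.8421/8 = 0.2303 → 23.03%.

23.03%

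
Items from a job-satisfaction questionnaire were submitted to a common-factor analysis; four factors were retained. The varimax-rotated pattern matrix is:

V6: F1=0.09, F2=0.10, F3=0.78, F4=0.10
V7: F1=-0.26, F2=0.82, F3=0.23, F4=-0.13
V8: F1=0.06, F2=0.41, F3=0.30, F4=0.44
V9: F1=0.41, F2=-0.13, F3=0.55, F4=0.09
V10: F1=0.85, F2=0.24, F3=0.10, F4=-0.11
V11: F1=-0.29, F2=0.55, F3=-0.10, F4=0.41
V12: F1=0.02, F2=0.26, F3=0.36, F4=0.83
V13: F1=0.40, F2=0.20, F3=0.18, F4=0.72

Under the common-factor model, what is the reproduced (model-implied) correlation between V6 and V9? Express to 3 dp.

r̂ = Σ λ_i·λ_j across factors = (0.09)(0.41) + (0.10)(-0.13) + (0.78)(0.55) + (0.10)(0.09)
  = +0.0369 -0.0130 +0.4290 +0.0090 = 0.4619

0.462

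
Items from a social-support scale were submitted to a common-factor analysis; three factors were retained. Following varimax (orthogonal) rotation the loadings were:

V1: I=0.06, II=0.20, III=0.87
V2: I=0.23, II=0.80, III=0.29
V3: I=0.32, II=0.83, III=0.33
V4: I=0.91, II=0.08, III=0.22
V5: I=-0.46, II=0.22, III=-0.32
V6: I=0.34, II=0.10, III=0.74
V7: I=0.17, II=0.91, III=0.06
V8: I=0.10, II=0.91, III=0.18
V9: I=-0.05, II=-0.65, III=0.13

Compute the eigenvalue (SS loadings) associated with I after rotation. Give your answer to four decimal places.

SS loadings for I = 0.06² + 0.23² + 0.32² + 0.91² + (-0.46)² + 0.34² + 0.17² + 0.10² + (-0.05)² = 0.0036 + 0.0529 + 0.1024 + 0.8281 + 0.2116 + 0.1156 + 0.0289 + 0.0100 + 0.0025 = 1.3556

1.3556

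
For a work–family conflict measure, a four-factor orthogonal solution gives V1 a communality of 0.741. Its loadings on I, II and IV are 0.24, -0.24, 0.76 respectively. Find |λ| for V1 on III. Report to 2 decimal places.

0.22

Under orthogonal rotation h² = Σλ², so λ_III² = h² − (0.6928) = 0.741 − 0.6928 = 0.0482.
|λ| = √0.0482 = 0.2195.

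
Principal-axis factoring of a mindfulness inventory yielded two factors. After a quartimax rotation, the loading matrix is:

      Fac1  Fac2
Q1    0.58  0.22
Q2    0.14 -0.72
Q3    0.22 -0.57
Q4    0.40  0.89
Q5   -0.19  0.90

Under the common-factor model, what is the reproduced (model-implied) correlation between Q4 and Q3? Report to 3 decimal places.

r̂ = Σ λ_i·λ_j across factors = (0.40)(0.22) + (0.89)(-0.57)
  = +0.0880 -0.5073 = -0.4193

-0.419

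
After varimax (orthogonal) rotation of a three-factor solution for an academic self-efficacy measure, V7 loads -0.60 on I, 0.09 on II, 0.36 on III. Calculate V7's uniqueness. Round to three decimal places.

h² = (-0.60)² + 0.09² + 0.36² = 0.3600 + 0.0081 + 0.1296 = 0.4977
Uniqueness u² = 1 − h² = 1 − 0.4977 = 0.5023

0.502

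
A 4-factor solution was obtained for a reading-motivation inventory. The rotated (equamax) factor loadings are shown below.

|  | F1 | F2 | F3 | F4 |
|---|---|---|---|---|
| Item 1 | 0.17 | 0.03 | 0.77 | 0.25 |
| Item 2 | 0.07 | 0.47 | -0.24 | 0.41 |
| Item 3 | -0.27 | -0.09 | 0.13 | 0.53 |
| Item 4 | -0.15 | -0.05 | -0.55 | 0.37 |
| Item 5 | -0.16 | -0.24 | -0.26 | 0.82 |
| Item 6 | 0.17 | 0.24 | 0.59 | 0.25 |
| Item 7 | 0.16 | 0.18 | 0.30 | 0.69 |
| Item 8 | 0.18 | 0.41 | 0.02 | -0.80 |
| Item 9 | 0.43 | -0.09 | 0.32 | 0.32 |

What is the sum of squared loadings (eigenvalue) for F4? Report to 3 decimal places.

2.602

SS loadings for F4 = 0.25² + 0.41² + 0.53² + 0.37² + 0.82² + 0.25² + 0.69² + (-0.80)² + 0.32² = 0.0625 + 0.1681 + 0.2809 + 0.1369 + 0.6724 + 0.0625 + 0.4761 + 0.6400 + 0.1024 = 2.6018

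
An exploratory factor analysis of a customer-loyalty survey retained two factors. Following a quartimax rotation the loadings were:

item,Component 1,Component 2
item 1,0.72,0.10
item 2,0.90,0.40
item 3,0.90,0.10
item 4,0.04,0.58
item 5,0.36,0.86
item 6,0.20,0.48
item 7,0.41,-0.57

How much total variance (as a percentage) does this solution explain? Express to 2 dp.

Communalities: 0.5284, 0.9700, 0.8200, 0.3380, 0.8692, 0.2704, 0.4930; Σh² = 4.2890.
Total variance with 7 standardized items is 7, so the solution explains 4.2890/7 = 0.6127 = 61.27%.

61.27%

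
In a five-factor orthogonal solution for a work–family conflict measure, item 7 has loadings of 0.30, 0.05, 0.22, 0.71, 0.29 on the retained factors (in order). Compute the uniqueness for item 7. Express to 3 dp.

h² = 0.30² + 0.05² + 0.22² + 0.71² + 0.29² = 0.0900 + 0.0025 + 0.0484 + 0.5041 + 0.0841 = 0.7291
Uniqueness u² = 1 − h² = 1 − 0.7291 = 0.2709

0.271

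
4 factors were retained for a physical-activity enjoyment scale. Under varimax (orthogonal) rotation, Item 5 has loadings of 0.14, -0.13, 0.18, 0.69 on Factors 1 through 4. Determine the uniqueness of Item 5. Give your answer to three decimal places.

h² = 0.14² + (-0.13)² + 0.18² + 0.69² = 0.0196 + 0.0169 + 0.0324 + 0.4761 = 0.5450
Uniqueness u² = 1 − h² = 1 − 0.5450 = 0.4550

0.455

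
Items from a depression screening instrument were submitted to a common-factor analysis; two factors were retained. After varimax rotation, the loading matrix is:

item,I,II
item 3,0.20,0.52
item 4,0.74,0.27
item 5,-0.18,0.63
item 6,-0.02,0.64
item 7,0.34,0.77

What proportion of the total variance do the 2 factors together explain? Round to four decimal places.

0.4957

SS loadings by factor: 0.7360, 1.7427; total = 2.4787.
Total variance with 5 standardized items is 5, so the solution explains 2.4787/5 = 0.4957.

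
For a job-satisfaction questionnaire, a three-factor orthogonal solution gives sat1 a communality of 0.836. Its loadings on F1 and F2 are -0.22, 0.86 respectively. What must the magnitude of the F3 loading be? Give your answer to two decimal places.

0.22

Under orthogonal rotation h² = Σλ², so λ_F3² = h² − (0.7880) = 0.836 − 0.7880 = 0.0480.
|λ| = √0.0480 = 0.2191.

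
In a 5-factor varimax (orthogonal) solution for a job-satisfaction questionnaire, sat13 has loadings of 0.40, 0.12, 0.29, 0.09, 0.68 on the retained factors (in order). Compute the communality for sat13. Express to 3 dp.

h² = 0.40² + 0.12² + 0.29² + 0.09² + 0.68² = 0.1600 + 0.0144 + 0.0841 + 0.0081 + 0.4624 = 0.7290

0.729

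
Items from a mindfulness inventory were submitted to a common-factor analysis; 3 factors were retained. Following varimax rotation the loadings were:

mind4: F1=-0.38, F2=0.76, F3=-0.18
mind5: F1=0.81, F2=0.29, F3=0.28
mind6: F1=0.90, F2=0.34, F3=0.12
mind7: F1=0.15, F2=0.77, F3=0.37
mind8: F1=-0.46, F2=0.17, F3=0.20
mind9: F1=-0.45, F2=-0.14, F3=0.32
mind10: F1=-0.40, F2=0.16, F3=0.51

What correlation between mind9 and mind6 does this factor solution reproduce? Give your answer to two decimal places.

-0.41

r̂ = Σ λ_i·λ_j across factors = (-0.45)(0.90) + (-0.14)(0.34) + (0.32)(0.12)
  = -0.4050 -0.0476 +0.0384 = -0.4142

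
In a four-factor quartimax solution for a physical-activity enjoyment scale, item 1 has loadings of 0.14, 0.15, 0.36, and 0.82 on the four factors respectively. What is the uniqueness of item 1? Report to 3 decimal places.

h² = 0.14² + 0.15² + 0.36² + 0.82² = 0.0196 + 0.0225 + 0.1296 + 0.6724 = 0.8441
Uniqueness u² = 1 − h² = 1 − 0.8441 = 0.1559

0.156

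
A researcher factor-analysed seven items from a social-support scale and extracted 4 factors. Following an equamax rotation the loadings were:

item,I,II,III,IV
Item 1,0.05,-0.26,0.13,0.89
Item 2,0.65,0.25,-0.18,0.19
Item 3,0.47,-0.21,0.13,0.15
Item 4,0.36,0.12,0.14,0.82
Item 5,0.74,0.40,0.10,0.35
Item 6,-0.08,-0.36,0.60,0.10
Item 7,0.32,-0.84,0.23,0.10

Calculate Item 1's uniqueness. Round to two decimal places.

0.12

h² = 0.05² + (-0.26)² + 0.13² + 0.89² = 0.0025 + 0.0676 + 0.0169 + 0.7921 = 0.8791
Uniqueness u² = 1 − h² = 1 − 0.8791 = 0.1209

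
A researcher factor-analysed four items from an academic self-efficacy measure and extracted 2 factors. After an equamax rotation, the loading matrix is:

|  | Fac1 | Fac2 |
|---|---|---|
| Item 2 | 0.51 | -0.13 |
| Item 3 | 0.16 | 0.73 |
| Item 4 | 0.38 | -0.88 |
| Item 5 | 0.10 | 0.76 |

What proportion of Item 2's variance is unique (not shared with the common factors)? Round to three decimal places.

0.723

h² = 0.51² + (-0.13)² = 0.2601 + 0.0169 = 0.2770
Uniqueness u² = 1 − h² = 1 − 0.2770 = 0.7230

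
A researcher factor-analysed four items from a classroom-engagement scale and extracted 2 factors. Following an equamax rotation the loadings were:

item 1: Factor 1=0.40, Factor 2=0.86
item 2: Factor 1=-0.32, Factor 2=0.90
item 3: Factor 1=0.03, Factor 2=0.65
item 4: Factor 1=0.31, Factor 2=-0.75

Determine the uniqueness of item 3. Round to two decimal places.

h² = 0.03² + 0.65² = 0.0009 + 0.4225 = 0.4234
Uniqueness u² = 1 − h² = 1 − 0.4234 = 0.5766

0.58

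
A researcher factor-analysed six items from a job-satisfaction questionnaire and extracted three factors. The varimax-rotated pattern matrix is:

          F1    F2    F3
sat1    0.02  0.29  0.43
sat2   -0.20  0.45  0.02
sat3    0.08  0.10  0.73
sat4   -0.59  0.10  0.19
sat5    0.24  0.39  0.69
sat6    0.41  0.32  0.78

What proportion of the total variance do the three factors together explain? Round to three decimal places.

SS loadings by factor: 0.6206, 0.5611, 1.8388; total = 3.0205.
Total variance with 6 standardized items is 6, so the solution explains 3.0205/6 = 0.5034.

0.503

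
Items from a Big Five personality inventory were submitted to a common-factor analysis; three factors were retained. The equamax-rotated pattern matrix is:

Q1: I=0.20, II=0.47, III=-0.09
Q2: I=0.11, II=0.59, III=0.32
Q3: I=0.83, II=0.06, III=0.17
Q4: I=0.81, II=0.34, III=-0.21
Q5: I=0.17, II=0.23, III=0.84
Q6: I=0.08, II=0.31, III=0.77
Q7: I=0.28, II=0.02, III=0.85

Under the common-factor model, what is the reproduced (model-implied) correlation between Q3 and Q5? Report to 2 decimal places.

r̂ = Σ λ_i·λ_j across factors = (0.83)(0.17) + (0.06)(0.23) + (0.17)(0.84)
  = +0.1411 +0.0138 +0.1428 = 0.2977

0.30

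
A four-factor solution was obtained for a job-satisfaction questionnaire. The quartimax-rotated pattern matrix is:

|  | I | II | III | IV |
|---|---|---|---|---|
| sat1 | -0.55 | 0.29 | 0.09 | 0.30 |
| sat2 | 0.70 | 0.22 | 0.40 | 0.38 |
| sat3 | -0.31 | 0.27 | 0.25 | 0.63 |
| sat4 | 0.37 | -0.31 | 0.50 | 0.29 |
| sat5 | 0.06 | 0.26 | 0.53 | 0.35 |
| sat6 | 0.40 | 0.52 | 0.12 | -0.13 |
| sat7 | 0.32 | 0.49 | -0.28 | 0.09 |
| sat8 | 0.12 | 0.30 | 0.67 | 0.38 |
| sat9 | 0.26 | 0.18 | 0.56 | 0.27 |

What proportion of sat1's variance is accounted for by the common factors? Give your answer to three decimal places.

h² = (-0.55)² + 0.29² + 0.09² + 0.30² = 0.3025 + 0.0841 + 0.0081 + 0.0900 = 0.4847

0.485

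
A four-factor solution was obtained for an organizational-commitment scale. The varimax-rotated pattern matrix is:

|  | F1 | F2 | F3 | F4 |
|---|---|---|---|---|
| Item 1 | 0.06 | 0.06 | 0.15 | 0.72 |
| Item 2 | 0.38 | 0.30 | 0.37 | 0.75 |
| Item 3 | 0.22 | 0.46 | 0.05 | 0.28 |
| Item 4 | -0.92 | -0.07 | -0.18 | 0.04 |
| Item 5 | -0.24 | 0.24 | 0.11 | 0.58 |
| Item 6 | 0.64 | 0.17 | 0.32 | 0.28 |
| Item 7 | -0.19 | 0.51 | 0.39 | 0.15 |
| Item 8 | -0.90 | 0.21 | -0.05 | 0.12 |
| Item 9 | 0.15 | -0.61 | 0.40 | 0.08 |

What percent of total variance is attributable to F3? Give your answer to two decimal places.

6.93%

SS loadings for F3 = 0.15² + 0.37² + 0.05² + (-0.18)² + 0.11² + 0.32² + 0.39² + (-0.05)² + 0.40² = 0.6234
With 9 standardized items, total variance = 9. Proportion = 0.6234/9 = 0.0693 → 6.93%.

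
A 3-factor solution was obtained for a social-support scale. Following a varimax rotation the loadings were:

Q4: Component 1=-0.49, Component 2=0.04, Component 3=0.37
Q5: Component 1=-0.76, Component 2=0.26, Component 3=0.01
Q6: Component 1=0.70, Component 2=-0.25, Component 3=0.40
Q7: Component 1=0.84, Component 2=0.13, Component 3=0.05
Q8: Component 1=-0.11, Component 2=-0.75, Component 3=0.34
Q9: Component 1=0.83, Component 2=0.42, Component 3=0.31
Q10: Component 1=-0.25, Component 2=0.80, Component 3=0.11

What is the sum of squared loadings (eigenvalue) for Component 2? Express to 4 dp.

1.5275

SS loadings for Component 2 = 0.04² + 0.26² + (-0.25)² + 0.13² + (-0.75)² + 0.42² + 0.80² = 0.0016 + 0.0676 + 0.0625 + 0.0169 + 0.5625 + 0.1764 + 0.6400 = 1.5275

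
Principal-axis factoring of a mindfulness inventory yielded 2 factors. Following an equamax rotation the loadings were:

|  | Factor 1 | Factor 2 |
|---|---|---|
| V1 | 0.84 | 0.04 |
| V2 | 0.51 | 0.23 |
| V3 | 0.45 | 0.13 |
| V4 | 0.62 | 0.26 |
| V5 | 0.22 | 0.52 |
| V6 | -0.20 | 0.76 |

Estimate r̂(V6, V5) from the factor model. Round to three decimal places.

0.351

r̂ = Σ λ_i·λ_j across factors = (-0.20)(0.22) + (0.76)(0.52)
  = -0.0440 +0.3952 = 0.3512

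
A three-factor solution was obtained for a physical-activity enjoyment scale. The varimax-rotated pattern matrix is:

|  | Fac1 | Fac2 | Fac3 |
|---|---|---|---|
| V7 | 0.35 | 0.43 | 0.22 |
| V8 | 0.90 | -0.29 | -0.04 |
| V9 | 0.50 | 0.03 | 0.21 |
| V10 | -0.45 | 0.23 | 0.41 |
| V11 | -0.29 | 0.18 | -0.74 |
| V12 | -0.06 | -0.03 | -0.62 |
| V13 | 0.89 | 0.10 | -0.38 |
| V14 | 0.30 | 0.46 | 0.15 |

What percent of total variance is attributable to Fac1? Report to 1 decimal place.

SS loadings for Fac1 = 0.35² + 0.90² + 0.50² + (-0.45)² + (-0.29)² + (-0.06)² + 0.89² + 0.30² = 2.3548
With 8 standardized items, total variance = 8. Proportion = 2.3548/8 = 0.2944 → 29.43%.

29.4%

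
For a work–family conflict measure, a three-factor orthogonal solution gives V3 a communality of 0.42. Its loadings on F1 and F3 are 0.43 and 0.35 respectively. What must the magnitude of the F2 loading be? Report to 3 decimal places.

0.336

Under orthogonal rotation h² = Σλ², so λ_F2² = h² − (0.3074) = 0.42 − 0.3074 = 0.1126.
|λ| = √0.1126 = 0.3356.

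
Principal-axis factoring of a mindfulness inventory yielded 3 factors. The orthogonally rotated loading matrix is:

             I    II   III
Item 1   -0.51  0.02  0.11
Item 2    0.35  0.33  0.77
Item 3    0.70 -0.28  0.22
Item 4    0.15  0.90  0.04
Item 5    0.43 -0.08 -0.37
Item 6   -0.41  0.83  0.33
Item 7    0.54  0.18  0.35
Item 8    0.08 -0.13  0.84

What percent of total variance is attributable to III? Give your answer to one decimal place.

SS loadings for III = 0.11² + 0.77² + 0.22² + 0.04² + (-0.37)² + 0.33² + 0.35² + 0.84² = 1.7289
With 8 standardized items, total variance = 8. Proportion = 1.7289/8 = 0.2161 → 21.61%.

21.6%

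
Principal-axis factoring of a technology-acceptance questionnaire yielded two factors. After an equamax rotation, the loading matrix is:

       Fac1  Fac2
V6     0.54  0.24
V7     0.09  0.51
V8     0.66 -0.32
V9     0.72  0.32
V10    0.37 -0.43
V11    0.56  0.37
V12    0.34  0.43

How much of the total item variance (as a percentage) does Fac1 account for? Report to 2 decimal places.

26.00%

SS loadings for Fac1 = 0.54² + 0.09² + 0.66² + 0.72² + 0.37² + 0.56² + 0.34² = 1.8198
With 7 standardized items, total variance = 7. Proportion = 1.8198/7 = 0.2600 → 26.00%.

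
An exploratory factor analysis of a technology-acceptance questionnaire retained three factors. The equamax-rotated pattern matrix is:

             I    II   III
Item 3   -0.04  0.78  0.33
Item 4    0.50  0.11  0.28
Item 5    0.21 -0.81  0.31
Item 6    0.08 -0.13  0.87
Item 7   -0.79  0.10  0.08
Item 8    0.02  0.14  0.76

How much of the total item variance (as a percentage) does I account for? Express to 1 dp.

SS loadings for I = (-0.04)² + 0.50² + 0.21² + 0.08² + (-0.79)² + 0.02² = 0.9266
With 6 standardized items, total variance = 6. Proportion = 0.9266/6 = 0.1544 → 15.44%.

15.4%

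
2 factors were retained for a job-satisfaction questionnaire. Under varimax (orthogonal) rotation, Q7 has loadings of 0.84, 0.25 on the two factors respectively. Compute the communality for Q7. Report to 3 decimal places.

h² = 0.84² + 0.25² = 0.7056 + 0.0625 = 0.7681

0.768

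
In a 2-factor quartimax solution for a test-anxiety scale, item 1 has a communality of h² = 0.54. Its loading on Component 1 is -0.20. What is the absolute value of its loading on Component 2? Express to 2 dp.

Under orthogonal rotation h² = Σλ², so λ_Component 2² = h² − (0.0400) = 0.54 − 0.0400 = 0.5000.
|λ| = √0.5000 = 0.7071.

0.71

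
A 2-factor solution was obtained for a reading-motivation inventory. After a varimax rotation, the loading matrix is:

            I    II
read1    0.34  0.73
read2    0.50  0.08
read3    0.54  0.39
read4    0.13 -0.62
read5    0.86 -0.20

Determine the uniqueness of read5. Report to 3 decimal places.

0.220

h² = 0.86² + (-0.20)² = 0.7396 + 0.0400 = 0.7796
Uniqueness u² = 1 − h² = 1 − 0.7796 = 0.2204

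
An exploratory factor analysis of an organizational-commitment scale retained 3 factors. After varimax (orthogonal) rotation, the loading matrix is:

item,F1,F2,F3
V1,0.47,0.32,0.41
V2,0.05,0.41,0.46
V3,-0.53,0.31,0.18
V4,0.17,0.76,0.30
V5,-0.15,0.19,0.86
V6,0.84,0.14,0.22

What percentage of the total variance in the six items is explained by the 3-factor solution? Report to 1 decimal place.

SS loadings by factor: 1.2613, 0.9999, 1.2901; total = 3.5513.
Total variance with 6 standardized items is 6, so the solution explains 3.5513/6 = 0.5919 = 59.19%.

59.2%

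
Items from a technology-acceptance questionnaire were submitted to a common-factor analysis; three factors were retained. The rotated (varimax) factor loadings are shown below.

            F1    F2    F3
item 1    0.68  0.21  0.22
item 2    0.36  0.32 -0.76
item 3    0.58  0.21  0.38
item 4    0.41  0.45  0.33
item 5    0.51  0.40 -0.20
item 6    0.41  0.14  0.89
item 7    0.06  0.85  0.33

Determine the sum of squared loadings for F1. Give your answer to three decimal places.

SS loadings for F1 = 0.68² + 0.36² + 0.58² + 0.41² + 0.51² + 0.41² + 0.06² = 0.4624 + 0.1296 + 0.3364 + 0.1681 + 0.2601 + 0.1681 + 0.0036 = 1.5283

1.528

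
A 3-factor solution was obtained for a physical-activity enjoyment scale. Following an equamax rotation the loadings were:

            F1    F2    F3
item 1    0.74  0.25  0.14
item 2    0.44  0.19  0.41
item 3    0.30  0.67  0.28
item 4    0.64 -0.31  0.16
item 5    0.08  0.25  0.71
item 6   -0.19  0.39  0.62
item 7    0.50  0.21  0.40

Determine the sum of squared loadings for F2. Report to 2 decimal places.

SS loadings for F2 = 0.25² + 0.19² + 0.67² + (-0.31)² + 0.25² + 0.39² + 0.21² = 0.0625 + 0.0361 + 0.4489 + 0.0961 + 0.0625 + 0.1521 + 0.0441 = 0.9023

0.90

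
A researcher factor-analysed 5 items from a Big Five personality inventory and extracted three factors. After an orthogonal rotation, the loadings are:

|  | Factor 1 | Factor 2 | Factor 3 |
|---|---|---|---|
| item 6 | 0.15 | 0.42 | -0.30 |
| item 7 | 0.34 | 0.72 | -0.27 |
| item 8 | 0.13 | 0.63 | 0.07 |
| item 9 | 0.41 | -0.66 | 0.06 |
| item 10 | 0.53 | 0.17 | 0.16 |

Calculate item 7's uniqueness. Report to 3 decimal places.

h² = 0.34² + 0.72² + (-0.27)² = 0.1156 + 0.5184 + 0.0729 = 0.7069
Uniqueness u² = 1 − h² = 1 − 0.7069 = 0.2931

0.293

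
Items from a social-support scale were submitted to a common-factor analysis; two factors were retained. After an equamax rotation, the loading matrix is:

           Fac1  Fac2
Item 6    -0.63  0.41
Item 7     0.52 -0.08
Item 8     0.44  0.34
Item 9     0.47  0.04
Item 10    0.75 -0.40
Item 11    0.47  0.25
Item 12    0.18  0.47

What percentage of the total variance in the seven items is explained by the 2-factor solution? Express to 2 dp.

37.61%

SS loadings by factor: 1.8976, 0.7351; total = 2.6327.
Total variance with 7 standardized items is 7, so the solution explains 2.6327/7 = 0.3761 = 37.61%.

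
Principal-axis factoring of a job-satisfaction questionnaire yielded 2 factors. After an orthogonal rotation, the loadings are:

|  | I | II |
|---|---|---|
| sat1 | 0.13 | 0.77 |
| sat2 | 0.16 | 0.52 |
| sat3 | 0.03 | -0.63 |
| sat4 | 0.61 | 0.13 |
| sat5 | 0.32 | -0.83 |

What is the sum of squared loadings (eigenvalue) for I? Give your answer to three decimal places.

SS loadings for I = 0.13² + 0.16² + 0.03² + 0.61² + 0.32² = 0.0169 + 0.0256 + 0.0009 + 0.3721 + 0.1024 = 0.5179

0.518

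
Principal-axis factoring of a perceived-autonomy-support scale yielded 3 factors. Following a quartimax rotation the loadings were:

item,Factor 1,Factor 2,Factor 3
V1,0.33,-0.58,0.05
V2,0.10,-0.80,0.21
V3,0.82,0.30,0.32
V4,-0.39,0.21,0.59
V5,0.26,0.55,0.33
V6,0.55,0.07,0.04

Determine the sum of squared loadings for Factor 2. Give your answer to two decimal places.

1.42

SS loadings for Factor 2 = (-0.58)² + (-0.80)² + 0.30² + 0.21² + 0.55² + 0.07² = 0.3364 + 0.6400 + 0.0900 + 0.0441 + 0.3025 + 0.0049 = 1.4179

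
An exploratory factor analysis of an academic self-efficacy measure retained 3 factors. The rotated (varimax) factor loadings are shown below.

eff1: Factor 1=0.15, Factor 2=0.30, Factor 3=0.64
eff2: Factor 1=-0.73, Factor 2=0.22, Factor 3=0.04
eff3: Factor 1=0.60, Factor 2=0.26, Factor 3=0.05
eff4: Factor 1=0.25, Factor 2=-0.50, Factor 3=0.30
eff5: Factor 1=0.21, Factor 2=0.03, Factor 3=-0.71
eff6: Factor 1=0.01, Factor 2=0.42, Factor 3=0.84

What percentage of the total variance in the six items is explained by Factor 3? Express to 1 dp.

28.6%

SS loadings for Factor 3 = 0.64² + 0.04² + 0.05² + 0.30² + (-0.71)² + 0.84² = 1.7134
With 6 standardized items, total variance = 6. Proportion = 1.7134/6 = 0.2856 → 28.56%.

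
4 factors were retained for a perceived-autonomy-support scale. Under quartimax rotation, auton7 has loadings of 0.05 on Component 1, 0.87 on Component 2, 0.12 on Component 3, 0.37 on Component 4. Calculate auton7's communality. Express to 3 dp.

0.911

h² = 0.05² + 0.87² + 0.12² + 0.37² = 0.0025 + 0.7569 + 0.0144 + 0.1369 = 0.9107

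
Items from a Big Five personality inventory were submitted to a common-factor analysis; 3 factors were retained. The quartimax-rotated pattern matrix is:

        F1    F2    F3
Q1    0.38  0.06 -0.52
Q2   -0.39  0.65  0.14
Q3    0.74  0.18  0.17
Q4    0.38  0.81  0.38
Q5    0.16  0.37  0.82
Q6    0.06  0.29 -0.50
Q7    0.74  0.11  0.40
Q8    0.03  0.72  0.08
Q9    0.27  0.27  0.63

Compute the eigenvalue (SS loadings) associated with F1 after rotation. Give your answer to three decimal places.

1.639

SS loadings for F1 = 0.38² + (-0.39)² + 0.74² + 0.38² + 0.16² + 0.06² + 0.74² + 0.03² + 0.27² = 0.1444 + 0.1521 + 0.5476 + 0.1444 + 0.0256 + 0.0036 + 0.5476 + 0.0009 + 0.0729 = 1.6391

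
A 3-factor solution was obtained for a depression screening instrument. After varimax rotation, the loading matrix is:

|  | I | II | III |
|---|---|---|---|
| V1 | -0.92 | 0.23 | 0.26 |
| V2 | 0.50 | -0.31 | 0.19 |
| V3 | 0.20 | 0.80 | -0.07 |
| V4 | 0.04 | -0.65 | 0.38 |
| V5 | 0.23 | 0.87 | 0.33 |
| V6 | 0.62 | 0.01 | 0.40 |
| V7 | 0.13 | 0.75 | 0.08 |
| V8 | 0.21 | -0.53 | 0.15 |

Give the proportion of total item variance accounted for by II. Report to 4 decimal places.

0.3515

SS loadings for II = 0.23² + (-0.31)² + 0.80² + (-0.65)² + 0.87² + 0.01² + 0.75² + (-0.53)² = 2.8119
Proportion of variance = 2.8119 / 8 = 0.3515.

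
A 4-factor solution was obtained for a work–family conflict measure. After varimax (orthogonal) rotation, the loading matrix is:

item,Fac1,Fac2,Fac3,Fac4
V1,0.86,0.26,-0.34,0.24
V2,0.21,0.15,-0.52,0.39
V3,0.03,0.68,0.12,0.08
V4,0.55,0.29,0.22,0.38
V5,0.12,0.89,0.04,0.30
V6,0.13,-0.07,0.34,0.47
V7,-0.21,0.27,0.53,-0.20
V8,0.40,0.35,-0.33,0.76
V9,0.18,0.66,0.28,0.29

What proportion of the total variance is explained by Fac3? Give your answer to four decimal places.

SS loadings for Fac3 = (-0.34)² + (-0.52)² + 0.12² + 0.22² + 0.04² + 0.34² + 0.53² + (-0.33)² + 0.28² = 1.0342
Proportion of variance = 1.0342 / 9 = 0.1149.

0.1149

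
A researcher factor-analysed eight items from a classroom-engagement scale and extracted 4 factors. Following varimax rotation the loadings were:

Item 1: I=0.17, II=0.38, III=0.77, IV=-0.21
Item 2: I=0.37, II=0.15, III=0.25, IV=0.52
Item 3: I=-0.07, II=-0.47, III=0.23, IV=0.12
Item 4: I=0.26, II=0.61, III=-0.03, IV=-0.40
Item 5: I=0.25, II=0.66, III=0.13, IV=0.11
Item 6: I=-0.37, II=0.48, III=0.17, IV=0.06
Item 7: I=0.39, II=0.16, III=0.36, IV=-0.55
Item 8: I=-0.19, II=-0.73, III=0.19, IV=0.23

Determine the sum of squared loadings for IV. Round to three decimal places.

0.860

SS loadings for IV = (-0.21)² + 0.52² + 0.12² + (-0.40)² + 0.11² + 0.06² + (-0.55)² + 0.23² = 0.0441 + 0.2704 + 0.0144 + 0.1600 + 0.0121 + 0.0036 + 0.3025 + 0.0529 = 0.8600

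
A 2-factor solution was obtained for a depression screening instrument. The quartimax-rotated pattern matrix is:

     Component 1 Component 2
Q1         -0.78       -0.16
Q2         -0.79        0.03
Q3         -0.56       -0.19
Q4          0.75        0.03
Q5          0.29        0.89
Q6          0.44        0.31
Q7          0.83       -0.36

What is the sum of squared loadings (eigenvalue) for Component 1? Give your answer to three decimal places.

SS loadings for Component 1 = (-0.78)² + (-0.79)² + (-0.56)² + 0.75² + 0.29² + 0.44² + 0.83² = 0.6084 + 0.6241 + 0.3136 + 0.5625 + 0.0841 + 0.1936 + 0.6889 = 3.0752

3.075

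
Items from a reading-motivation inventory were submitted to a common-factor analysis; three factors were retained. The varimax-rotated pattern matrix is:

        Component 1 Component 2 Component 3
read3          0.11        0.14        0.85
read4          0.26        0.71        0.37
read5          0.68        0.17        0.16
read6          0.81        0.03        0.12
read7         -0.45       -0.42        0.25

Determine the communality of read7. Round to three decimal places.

h² = (-0.45)² + (-0.42)² + 0.25² = 0.2025 + 0.1764 + 0.0625 = 0.4414

0.441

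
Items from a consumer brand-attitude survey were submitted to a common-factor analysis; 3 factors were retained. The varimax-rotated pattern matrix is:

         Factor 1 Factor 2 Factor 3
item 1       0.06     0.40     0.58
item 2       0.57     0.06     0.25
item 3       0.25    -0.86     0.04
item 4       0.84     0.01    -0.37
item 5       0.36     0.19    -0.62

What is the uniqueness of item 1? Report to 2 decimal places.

0.50

h² = 0.06² + 0.40² + 0.58² = 0.0036 + 0.1600 + 0.3364 = 0.5000
Uniqueness u² = 1 − h² = 1 − 0.5000 = 0.5000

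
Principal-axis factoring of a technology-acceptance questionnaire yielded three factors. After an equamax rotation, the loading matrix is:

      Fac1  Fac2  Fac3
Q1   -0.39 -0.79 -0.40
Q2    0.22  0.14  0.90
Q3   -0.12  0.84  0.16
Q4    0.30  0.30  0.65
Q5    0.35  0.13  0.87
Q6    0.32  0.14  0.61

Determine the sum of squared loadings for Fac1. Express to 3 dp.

0.530

SS loadings for Fac1 = (-0.39)² + 0.22² + (-0.12)² + 0.30² + 0.35² + 0.32² = 0.1521 + 0.0484 + 0.0144 + 0.0900 + 0.1225 + 0.1024 = 0.5298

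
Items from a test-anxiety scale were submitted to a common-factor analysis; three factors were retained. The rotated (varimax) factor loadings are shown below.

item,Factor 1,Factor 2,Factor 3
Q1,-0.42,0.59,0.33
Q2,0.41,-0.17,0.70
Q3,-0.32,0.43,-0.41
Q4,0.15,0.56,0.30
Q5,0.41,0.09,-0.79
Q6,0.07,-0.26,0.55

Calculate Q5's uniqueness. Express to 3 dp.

0.200

h² = 0.41² + 0.09² + (-0.79)² = 0.1681 + 0.0081 + 0.6241 = 0.8003
Uniqueness u² = 1 − h² = 1 − 0.8003 = 0.1997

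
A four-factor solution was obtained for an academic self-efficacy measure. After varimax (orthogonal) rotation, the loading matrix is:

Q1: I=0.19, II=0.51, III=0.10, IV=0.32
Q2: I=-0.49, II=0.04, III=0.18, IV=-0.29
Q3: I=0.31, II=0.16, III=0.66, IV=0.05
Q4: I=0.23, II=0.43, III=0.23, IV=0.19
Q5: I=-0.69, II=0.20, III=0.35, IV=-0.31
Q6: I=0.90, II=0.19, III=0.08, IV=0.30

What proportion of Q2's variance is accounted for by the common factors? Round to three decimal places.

h² = (-0.49)² + 0.04² + 0.18² + (-0.29)² = 0.2401 + 0.0016 + 0.0324 + 0.0841 = 0.3582

0.358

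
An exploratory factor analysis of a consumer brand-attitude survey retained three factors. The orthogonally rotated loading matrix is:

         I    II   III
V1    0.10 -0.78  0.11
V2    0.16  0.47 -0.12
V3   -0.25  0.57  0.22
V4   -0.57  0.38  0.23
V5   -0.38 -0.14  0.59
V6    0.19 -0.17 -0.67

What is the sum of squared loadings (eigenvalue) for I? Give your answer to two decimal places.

SS loadings for I = 0.10² + 0.16² + (-0.25)² + (-0.57)² + (-0.38)² + 0.19² = 0.0100 + 0.0256 + 0.0625 + 0.3249 + 0.1444 + 0.0361 = 0.6035

0.60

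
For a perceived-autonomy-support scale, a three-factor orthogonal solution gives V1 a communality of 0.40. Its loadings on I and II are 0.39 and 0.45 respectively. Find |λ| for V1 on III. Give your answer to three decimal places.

Under orthogonal rotation h² = Σλ², so λ_III² = h² − (0.3546) = 0.40 − 0.3546 = 0.0454.
|λ| = √0.0454 = 0.2131.

0.213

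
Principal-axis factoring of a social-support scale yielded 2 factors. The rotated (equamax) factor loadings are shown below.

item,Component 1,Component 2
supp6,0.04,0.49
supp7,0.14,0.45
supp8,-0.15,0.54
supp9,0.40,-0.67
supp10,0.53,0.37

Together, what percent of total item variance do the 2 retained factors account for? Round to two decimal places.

36.09%

Communalities: 0.2417, 0.2221, 0.3141, 0.6089, 0.4178; Σh² = 1.8046.
Total variance with 5 standardized items is 5, so the solution explains 1.8046/5 = 0.3609 = 36.09%.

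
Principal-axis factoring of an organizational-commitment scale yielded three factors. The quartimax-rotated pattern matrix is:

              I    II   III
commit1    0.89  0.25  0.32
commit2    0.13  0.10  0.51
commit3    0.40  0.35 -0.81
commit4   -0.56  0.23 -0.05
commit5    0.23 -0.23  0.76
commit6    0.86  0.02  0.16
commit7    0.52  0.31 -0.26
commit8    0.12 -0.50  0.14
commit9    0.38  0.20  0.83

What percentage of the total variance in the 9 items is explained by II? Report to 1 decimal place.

7.6%

SS loadings for II = 0.25² + 0.10² + 0.35² + 0.23² + (-0.23)² + 0.02² + 0.31² + (-0.50)² + 0.20² = 0.6873
With 9 standardized items, total variance = 9. Proportion = 0.6873/9 = 0.0764 → 7.64%.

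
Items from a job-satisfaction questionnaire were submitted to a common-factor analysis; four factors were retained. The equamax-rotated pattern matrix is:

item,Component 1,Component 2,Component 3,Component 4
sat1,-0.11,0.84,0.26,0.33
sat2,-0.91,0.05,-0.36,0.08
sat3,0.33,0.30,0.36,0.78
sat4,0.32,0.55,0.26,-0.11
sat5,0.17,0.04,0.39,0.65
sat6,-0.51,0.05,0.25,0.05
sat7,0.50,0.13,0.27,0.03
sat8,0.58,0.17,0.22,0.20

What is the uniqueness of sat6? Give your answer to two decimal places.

0.67

h² = (-0.51)² + 0.05² + 0.25² + 0.05² = 0.2601 + 0.0025 + 0.0625 + 0.0025 = 0.3276
Uniqueness u² = 1 − h² = 1 − 0.3276 = 0.6724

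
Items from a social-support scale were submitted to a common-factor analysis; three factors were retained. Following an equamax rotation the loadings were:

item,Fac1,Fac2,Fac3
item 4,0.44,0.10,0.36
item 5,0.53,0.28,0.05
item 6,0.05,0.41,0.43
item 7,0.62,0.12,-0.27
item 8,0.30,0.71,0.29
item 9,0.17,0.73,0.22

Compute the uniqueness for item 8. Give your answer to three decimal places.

0.322

h² = 0.30² + 0.71² + 0.29² = 0.0900 + 0.5041 + 0.0841 = 0.6782
Uniqueness u² = 1 − h² = 1 − 0.6782 = 0.3218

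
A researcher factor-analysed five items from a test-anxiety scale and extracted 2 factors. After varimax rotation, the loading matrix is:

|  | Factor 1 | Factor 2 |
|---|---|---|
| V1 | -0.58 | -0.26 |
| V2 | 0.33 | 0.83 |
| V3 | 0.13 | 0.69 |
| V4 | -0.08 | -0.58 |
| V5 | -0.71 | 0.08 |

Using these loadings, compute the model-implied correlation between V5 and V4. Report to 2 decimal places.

0.01

r̂ = Σ λ_i·λ_j across factors = (-0.71)(-0.08) + (0.08)(-0.58)
  = +0.0568 -0.0464 = 0.0104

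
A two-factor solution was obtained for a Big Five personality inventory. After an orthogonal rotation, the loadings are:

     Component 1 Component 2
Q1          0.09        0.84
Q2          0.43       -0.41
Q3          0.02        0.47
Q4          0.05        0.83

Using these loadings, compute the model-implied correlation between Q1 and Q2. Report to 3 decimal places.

-0.306

r̂ = Σ λ_i·λ_j across factors = (0.09)(0.43) + (0.84)(-0.41)
  = +0.0387 -0.3444 = -0.3057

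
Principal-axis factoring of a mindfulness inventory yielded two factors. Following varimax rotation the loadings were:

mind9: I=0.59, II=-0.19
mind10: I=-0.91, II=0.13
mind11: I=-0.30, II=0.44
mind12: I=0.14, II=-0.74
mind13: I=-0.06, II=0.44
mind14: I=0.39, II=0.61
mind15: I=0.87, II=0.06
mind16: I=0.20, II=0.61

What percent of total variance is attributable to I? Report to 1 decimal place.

28.0%

SS loadings for I = 0.59² + (-0.91)² + (-0.30)² + 0.14² + (-0.06)² + 0.39² + 0.87² + 0.20² = 2.2384
With 8 standardized items, total variance = 8. Proportion = 2.2384/8 = 0.2798 → 27.98%.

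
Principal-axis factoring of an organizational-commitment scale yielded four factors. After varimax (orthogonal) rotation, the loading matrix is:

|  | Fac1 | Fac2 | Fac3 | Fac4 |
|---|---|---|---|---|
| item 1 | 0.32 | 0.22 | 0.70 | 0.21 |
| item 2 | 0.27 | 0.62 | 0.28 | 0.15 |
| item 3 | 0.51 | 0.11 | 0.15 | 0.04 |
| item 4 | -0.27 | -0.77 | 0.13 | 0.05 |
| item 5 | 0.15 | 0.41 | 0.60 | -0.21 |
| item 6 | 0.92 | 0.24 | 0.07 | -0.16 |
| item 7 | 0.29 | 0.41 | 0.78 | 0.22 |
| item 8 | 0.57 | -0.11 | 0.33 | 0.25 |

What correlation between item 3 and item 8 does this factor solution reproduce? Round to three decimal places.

r̂ = Σ λ_i·λ_j across factors = (0.51)(0.57) + (0.11)(-0.11) + (0.15)(0.33) + (0.04)(0.25)
  = +0.2907 -0.0121 +0.0495 +0.0100 = 0.3381

0.338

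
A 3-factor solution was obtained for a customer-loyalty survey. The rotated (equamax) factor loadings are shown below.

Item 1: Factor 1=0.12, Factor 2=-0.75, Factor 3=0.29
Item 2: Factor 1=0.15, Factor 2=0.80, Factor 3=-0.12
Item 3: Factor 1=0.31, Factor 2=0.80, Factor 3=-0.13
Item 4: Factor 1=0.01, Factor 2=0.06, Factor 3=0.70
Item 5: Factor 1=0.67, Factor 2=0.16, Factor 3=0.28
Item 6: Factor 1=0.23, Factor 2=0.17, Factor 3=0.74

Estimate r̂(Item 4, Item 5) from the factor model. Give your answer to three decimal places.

0.212

r̂ = Σ λ_i·λ_j across factors = (0.01)(0.67) + (0.06)(0.16) + (0.70)(0.28)
  = +0.0067 +0.0096 +0.1960 = 0.2123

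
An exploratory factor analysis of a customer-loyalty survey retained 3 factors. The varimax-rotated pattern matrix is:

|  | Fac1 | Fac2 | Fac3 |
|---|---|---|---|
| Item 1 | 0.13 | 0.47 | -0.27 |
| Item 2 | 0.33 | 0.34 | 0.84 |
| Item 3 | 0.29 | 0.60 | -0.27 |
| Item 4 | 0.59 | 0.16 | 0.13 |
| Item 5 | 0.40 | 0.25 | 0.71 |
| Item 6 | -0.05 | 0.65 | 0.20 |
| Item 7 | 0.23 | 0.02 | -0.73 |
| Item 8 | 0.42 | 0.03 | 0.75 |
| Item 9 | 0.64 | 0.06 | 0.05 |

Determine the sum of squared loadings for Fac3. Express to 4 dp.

2.5103

SS loadings for Fac3 = (-0.27)² + 0.84² + (-0.27)² + 0.13² + 0.71² + 0.20² + (-0.73)² + 0.75² + 0.05² = 0.0729 + 0.7056 + 0.0729 + 0.0169 + 0.5041 + 0.0400 + 0.5329 + 0.5625 + 0.0025 = 2.5103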